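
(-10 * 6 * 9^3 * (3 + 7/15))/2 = -75816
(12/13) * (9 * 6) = 648/13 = 49.85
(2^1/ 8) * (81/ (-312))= -27/ 416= -0.06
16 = 16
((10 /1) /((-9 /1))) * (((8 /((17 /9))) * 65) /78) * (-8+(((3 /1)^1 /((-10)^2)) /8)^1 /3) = 2133 /68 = 31.37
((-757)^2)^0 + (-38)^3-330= -55201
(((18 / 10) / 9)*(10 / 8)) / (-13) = -1 / 52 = -0.02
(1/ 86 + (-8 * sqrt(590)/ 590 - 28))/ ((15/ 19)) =-45733/ 1290 - 76 * sqrt(590)/ 4425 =-35.87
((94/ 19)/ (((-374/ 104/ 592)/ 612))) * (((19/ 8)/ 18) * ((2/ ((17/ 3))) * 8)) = -34724352/ 187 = -185691.72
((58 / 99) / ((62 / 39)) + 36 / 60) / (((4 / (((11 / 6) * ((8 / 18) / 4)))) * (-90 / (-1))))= 0.00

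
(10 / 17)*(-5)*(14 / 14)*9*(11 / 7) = -4950 / 119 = -41.60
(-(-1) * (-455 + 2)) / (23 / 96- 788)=43488 / 75625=0.58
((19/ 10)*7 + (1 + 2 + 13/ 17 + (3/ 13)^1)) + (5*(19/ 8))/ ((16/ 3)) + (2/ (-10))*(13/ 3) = 7915847/ 424320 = 18.66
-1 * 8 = -8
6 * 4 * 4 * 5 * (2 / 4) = 240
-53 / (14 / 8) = -212 / 7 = -30.29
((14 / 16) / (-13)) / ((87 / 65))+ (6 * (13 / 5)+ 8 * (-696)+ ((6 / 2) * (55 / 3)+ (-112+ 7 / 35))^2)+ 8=-40336859 / 17400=-2318.21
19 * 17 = 323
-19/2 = -9.50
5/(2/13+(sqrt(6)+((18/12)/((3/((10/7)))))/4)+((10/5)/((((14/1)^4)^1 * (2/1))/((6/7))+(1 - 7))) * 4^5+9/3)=0.86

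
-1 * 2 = -2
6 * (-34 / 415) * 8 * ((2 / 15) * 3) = -3264 / 2075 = -1.57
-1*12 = -12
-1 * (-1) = 1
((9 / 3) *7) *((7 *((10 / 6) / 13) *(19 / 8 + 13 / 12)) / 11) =20335 / 3432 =5.93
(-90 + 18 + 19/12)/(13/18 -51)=507/362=1.40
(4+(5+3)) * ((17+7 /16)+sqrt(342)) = 837 /4+36 * sqrt(38) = 431.17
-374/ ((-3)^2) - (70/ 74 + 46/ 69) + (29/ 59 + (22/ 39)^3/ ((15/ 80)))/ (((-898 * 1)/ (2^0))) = -15060000972455/ 348855157638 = -43.17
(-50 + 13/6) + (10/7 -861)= -38111/42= -907.40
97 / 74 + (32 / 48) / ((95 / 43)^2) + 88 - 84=10914127 / 2003550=5.45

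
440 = 440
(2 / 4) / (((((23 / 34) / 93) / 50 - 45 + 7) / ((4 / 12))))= -0.00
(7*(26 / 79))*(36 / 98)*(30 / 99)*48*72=5391360 / 6083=886.30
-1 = -1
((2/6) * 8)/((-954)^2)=2/682587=0.00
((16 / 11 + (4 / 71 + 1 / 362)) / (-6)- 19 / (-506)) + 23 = 296327333 / 13005212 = 22.79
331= 331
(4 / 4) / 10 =1 / 10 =0.10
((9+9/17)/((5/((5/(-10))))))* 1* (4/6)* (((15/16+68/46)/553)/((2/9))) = -30861/2471120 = -0.01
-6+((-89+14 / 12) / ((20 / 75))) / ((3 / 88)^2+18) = -3387086 / 139401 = -24.30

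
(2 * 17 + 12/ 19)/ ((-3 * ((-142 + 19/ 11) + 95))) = 3619/ 14193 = 0.25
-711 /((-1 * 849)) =237 /283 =0.84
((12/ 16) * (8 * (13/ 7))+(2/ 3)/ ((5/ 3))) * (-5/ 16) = -101/ 28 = -3.61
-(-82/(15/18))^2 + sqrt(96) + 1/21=-5083319/525 + 4 * sqrt(6)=-9672.71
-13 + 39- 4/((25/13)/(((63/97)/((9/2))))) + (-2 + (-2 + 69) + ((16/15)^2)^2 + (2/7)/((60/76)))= 3174687919/34374375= 92.36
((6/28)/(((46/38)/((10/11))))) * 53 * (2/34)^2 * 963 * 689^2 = 6905346258915/511819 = 13491773.96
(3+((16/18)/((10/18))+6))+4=73/5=14.60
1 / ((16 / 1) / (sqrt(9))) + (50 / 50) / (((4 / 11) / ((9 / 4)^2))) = 903 / 64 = 14.11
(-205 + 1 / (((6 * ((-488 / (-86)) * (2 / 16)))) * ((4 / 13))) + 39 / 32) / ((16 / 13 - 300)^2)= -200919199 / 88340430336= -0.00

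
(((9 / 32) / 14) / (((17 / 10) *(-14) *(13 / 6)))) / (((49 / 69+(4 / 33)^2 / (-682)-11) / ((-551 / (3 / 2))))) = -211774764465 / 15227499656096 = -0.01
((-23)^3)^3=-1801152661463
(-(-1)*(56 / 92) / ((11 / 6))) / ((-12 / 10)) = -70 / 253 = -0.28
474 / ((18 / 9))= 237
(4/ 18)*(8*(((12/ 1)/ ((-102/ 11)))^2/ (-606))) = -3872/ 788103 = -0.00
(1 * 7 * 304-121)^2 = 4028049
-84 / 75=-28 / 25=-1.12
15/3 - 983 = -978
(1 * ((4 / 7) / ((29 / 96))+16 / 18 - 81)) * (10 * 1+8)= -285814 / 203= -1407.95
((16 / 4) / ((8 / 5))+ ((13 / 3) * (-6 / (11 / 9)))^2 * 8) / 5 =876701 / 1210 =724.55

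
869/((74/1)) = 869/74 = 11.74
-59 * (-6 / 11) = 32.18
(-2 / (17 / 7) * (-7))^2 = 9604 / 289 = 33.23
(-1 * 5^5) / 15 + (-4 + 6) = -619 / 3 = -206.33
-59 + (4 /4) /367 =-21652 /367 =-59.00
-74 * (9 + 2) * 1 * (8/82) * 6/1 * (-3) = 1429.46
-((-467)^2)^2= -47562811921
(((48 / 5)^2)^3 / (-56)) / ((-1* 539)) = 1528823808 / 58953125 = 25.93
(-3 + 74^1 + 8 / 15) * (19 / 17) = 20387 / 255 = 79.95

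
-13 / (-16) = 0.81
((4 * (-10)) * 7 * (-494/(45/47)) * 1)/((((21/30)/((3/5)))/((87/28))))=2693288/7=384755.43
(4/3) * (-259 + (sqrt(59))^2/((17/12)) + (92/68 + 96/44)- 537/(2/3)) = -1359.09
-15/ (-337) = 15/ 337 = 0.04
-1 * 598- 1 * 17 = -615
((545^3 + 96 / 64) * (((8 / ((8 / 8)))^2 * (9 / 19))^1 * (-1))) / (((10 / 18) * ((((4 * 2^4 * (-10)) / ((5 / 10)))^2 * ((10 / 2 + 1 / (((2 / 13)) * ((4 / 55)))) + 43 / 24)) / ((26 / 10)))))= -1022749162227 / 7016320000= -145.77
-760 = -760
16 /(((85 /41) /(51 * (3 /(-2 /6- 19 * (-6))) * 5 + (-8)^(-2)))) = 6036061 /115940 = 52.06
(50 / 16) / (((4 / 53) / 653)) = 865225 / 32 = 27038.28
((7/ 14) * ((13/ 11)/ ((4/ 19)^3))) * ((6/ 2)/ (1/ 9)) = 2407509/ 1408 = 1709.88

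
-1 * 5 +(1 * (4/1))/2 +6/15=-13/5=-2.60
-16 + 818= 802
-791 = -791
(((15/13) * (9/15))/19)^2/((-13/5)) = -405/793117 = -0.00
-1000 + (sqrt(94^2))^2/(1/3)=25508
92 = 92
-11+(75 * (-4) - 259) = -570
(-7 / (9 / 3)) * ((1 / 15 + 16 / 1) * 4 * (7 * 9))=-9447.20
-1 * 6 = -6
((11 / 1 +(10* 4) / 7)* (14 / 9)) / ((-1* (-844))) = 13 / 422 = 0.03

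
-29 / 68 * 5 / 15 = -29 / 204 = -0.14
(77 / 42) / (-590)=-11 / 3540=-0.00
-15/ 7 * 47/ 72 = -235/ 168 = -1.40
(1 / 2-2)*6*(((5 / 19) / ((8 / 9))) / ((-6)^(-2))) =-3645 / 38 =-95.92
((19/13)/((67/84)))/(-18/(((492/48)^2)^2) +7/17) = 76668547452/17160434161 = 4.47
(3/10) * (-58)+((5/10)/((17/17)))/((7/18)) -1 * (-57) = 1431/35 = 40.89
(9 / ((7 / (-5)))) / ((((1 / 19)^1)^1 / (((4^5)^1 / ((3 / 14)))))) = -583680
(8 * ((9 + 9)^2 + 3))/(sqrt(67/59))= 2616 * sqrt(3953)/67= 2454.86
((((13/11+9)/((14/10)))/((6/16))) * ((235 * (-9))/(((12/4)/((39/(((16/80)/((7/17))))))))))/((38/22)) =-205296000/323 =-635591.33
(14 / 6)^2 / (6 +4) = 49 / 90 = 0.54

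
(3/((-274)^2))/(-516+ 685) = 3/12687844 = 0.00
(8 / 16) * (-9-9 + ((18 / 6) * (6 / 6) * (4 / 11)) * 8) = -51 / 11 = -4.64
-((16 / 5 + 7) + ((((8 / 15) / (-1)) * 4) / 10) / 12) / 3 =-2291 / 675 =-3.39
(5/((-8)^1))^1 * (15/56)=-0.17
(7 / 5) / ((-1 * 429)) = -7 / 2145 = -0.00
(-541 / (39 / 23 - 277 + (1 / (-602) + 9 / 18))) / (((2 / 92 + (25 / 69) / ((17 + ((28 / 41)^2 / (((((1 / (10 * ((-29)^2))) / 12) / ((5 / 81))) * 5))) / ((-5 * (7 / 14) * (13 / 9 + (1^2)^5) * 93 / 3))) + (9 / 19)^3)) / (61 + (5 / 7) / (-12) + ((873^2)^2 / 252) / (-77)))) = -49318008149436153536626679708 / 39791906880081350379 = -1239397958.44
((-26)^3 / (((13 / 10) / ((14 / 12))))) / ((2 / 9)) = -70980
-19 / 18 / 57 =-1 / 54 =-0.02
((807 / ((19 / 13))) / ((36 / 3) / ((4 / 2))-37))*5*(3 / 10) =-31473 / 1178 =-26.72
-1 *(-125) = 125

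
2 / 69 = 0.03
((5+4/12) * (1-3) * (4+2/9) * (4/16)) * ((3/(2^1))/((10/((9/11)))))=-76/55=-1.38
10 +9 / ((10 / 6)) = 77 / 5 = 15.40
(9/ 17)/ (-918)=-1/ 1734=-0.00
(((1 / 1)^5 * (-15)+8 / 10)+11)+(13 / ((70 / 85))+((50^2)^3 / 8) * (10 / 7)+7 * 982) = 195312982061 / 70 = 2790185458.01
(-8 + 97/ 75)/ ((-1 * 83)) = 503/ 6225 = 0.08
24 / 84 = 2 / 7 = 0.29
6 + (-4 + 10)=12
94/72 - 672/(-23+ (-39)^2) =3301/3852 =0.86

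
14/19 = 0.74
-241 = -241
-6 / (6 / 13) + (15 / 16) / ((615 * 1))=-8527 / 656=-13.00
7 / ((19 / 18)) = 6.63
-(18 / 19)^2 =-324 / 361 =-0.90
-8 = -8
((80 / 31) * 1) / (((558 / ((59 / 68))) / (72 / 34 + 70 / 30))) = 133930 / 7498683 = 0.02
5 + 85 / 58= 375 / 58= 6.47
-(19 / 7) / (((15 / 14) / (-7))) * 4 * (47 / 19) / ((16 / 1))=329 / 30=10.97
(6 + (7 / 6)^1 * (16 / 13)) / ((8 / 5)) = 4.65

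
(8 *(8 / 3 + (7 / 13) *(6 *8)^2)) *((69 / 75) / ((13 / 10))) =17843584 / 2535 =7038.89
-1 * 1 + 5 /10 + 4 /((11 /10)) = 69 /22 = 3.14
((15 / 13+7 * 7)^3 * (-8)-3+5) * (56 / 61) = -124170931920 / 134017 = -926531.20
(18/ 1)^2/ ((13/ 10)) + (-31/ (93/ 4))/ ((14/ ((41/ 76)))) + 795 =10832317/ 10374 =1044.18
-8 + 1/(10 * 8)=-639/80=-7.99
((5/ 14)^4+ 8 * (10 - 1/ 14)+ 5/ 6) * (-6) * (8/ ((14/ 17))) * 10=-786411415/ 16807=-46790.71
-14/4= -7/2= -3.50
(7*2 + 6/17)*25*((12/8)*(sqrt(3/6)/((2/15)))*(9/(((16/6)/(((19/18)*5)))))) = 19558125*sqrt(2)/544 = 50844.42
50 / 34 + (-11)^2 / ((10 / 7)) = 86.17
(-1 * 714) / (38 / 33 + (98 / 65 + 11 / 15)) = -1531530 / 7277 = -210.46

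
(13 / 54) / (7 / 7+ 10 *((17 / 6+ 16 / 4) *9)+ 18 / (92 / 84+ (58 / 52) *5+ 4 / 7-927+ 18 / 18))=931619 / 2383722216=0.00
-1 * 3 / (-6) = 1 / 2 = 0.50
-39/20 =-1.95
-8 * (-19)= 152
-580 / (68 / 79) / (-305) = 2.21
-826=-826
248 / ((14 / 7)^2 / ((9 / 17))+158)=1116 / 745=1.50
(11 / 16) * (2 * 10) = 55 / 4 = 13.75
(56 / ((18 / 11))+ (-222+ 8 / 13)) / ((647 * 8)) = -10949 / 302796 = -0.04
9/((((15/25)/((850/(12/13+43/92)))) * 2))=7624500/1663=4584.79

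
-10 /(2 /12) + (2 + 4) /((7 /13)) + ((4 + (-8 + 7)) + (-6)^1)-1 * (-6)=-321 /7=-45.86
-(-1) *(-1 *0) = 0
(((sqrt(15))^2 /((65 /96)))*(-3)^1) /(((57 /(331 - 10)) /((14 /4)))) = -323568 /247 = -1309.99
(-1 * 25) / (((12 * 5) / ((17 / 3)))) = -85 / 36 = -2.36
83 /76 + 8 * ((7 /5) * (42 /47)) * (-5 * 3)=-532355 /3572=-149.04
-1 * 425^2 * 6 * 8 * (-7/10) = 6069000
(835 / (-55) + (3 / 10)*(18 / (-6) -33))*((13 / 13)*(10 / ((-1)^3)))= 2858 / 11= 259.82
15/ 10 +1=5/ 2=2.50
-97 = -97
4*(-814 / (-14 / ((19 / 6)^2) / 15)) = 734635 / 21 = 34982.62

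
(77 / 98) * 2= 11 / 7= 1.57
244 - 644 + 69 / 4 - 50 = -1731 / 4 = -432.75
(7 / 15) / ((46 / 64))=224 / 345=0.65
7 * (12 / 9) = 28 / 3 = 9.33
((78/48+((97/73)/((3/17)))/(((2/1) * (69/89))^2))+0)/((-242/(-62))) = 1230018775/1009293912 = 1.22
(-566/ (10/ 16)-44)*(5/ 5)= -4748/ 5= -949.60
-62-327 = -389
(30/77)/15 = 2/77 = 0.03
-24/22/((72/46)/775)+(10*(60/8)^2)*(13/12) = 18275/264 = 69.22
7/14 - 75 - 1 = -151/2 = -75.50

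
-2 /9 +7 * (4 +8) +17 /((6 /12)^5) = 5650 /9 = 627.78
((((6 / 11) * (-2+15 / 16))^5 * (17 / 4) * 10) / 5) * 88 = -5865429267 / 119939072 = -48.90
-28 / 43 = -0.65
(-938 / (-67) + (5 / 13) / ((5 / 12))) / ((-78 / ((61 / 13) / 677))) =-5917 / 4462107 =-0.00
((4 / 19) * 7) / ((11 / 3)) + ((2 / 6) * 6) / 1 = 502 / 209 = 2.40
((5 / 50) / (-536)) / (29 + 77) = -1 / 568160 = -0.00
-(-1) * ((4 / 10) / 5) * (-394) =-788 / 25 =-31.52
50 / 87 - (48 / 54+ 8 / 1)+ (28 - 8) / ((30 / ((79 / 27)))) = -14948 / 2349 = -6.36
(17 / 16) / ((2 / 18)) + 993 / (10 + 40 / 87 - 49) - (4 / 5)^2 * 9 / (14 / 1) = -22282983 / 1341200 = -16.61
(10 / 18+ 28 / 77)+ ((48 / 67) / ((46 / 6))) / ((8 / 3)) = 145577 / 152559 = 0.95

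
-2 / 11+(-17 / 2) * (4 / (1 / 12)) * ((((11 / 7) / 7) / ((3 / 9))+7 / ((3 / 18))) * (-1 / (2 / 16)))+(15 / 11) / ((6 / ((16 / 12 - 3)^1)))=139285.64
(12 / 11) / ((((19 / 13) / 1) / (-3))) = -468 / 209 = -2.24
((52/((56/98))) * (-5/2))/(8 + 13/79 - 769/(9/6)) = 15405/34162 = 0.45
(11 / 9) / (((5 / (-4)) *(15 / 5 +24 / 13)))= -572 / 2835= -0.20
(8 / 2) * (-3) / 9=-4 / 3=-1.33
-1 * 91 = -91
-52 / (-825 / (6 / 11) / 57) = 5928 / 3025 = 1.96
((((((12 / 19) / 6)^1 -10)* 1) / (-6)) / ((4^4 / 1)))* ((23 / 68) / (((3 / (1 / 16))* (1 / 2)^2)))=1081 / 5953536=0.00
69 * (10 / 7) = 690 / 7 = 98.57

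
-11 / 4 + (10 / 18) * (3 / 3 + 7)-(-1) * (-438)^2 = 6906445 / 36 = 191845.69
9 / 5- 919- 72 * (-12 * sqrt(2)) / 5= -4586 / 5 + 864 * sqrt(2) / 5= -672.82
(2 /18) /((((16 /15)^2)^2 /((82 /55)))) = 46125 /360448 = 0.13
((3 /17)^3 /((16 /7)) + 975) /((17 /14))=536500923 /668168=802.94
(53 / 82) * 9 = 477 / 82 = 5.82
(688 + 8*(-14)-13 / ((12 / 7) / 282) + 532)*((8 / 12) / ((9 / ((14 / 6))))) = -1603 / 9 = -178.11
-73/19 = -3.84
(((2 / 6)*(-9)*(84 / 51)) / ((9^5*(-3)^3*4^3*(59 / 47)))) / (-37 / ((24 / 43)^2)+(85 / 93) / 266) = -5425868 / 16705246416033933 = -0.00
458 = 458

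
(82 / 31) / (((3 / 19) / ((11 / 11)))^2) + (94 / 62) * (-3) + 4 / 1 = 29449 / 279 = 105.55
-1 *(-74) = 74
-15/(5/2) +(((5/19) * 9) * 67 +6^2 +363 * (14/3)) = 35771/19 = 1882.68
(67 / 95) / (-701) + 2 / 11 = 132453 / 732545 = 0.18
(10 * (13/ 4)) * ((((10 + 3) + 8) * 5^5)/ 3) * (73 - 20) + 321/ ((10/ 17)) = 188401166/ 5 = 37680233.20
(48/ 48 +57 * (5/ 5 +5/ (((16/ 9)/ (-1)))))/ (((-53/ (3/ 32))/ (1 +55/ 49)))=63843/ 166208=0.38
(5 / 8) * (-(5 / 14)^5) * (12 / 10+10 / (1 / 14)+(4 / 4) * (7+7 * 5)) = -715625 / 1075648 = -0.67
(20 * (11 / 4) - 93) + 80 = 42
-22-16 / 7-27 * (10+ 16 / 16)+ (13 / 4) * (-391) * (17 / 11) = -703833 / 308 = -2285.17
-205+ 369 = 164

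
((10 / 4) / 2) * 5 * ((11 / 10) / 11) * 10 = 6.25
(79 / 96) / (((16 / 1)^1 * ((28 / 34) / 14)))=1343 / 1536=0.87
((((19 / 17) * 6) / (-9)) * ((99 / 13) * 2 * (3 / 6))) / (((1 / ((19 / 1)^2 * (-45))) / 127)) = 2587146210 / 221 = 11706543.94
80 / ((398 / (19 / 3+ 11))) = 2080 / 597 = 3.48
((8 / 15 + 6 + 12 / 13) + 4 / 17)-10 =-7652 / 3315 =-2.31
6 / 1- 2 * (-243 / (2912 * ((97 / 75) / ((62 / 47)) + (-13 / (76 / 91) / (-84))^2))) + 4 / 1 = 10.16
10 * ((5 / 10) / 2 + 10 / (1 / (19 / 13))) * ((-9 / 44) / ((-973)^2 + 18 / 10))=-173925 / 5415300176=-0.00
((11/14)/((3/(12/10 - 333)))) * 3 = -260.70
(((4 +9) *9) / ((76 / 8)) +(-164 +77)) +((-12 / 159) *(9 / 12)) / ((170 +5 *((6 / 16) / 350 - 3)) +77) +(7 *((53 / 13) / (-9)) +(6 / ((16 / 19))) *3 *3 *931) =7301325068842547 / 122459183496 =59622.52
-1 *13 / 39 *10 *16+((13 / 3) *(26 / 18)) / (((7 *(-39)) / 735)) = -70.19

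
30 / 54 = 5 / 9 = 0.56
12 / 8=1.50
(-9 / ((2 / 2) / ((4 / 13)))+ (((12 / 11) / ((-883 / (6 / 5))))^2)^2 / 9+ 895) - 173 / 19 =883.13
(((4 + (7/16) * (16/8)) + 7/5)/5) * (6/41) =753/4100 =0.18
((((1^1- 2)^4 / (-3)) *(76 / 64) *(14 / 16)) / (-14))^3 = 6859 / 452984832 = 0.00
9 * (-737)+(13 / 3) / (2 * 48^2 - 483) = -82083362 / 12375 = -6633.00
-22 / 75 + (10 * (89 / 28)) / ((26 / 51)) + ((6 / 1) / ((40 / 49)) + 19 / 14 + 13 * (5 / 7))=1092661 / 13650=80.05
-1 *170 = -170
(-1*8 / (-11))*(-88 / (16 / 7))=-28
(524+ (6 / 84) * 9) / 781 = 7345 / 10934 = 0.67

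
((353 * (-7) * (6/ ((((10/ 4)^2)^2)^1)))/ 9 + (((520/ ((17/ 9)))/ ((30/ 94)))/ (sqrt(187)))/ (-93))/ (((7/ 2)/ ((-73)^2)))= -120392768/ 1875 - 52096304 * sqrt(187)/ 689843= -65242.18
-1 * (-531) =531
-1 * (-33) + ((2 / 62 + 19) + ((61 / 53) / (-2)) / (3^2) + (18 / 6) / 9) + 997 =31032047 / 29574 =1049.30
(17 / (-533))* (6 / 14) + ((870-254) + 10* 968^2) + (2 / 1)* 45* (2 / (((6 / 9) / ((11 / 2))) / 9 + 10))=51989580629225 / 5547997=9370873.96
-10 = -10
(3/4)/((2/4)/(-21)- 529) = -63/44438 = -0.00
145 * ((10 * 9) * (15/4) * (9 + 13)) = 1076625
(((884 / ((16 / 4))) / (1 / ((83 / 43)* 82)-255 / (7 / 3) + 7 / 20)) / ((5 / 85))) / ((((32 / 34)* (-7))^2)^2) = -410700736535 / 22433952120832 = -0.02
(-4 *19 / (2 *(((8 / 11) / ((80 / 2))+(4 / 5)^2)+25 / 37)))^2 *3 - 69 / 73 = 2727283415317 / 1120545036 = 2433.89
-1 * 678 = -678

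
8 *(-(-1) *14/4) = 28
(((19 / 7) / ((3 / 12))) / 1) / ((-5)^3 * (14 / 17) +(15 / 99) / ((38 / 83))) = -1620168 / 15312115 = -0.11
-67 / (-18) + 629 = 11389 / 18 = 632.72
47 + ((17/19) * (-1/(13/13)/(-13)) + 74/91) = 82788/1729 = 47.88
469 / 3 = 156.33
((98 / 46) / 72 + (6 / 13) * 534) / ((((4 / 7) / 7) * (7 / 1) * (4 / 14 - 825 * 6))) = -0.09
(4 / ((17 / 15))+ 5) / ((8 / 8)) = 145 / 17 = 8.53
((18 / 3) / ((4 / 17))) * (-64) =-1632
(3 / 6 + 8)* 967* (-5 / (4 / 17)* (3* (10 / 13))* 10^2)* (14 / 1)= -7335903750 / 13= -564300288.46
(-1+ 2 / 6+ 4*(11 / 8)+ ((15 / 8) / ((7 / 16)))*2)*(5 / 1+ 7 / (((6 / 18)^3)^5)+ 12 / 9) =84823569079 / 63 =1346405858.40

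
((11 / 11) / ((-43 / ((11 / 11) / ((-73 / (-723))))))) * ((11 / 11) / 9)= -241 / 9417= -0.03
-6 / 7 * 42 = -36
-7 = -7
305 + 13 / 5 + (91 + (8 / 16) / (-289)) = 1151949 / 2890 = 398.60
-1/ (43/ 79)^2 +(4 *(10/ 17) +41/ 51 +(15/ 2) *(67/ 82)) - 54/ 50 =1867238203/ 386625900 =4.83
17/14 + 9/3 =59/14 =4.21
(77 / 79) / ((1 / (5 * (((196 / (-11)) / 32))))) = -1715 / 632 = -2.71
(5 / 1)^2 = 25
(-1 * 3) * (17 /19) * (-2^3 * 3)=1224 /19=64.42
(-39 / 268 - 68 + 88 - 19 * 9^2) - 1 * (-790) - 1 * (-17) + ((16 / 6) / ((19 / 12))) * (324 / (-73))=-267494509 / 371716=-719.62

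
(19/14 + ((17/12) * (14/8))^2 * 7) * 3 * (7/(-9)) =-715777/6912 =-103.56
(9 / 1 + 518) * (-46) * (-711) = 17236062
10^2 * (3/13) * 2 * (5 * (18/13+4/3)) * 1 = 106000/169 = 627.22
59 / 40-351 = -13981 / 40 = -349.52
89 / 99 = 0.90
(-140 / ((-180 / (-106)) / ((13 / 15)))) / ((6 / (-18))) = 9646 / 45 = 214.36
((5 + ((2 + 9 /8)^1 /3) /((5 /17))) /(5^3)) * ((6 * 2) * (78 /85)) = 1599 /2125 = 0.75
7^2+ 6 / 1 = 55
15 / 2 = 7.50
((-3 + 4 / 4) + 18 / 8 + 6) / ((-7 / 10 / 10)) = -625 / 7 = -89.29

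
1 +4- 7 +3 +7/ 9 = 16/ 9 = 1.78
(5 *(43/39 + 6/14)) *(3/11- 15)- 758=-79238/91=-870.75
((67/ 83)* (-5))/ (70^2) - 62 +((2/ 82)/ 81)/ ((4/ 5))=-4187047378/ 67532535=-62.00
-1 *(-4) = 4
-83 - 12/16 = -335/4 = -83.75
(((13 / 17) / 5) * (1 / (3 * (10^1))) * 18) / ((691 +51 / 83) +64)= 3237 / 26654300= 0.00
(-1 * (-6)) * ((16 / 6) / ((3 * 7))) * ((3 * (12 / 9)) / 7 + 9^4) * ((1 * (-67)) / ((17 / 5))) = -246190160 / 2499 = -98515.47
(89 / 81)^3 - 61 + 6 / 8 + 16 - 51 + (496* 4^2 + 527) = 17790681587 / 2125764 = 8369.08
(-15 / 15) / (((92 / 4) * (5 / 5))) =-1 / 23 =-0.04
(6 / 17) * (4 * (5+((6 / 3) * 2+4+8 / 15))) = 1624 / 85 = 19.11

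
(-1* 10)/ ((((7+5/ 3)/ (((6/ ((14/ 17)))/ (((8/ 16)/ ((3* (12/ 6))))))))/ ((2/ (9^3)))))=-0.28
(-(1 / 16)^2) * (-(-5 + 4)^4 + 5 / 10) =1 / 512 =0.00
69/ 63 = 23/ 21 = 1.10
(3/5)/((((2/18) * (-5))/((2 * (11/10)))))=-297/125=-2.38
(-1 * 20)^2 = 400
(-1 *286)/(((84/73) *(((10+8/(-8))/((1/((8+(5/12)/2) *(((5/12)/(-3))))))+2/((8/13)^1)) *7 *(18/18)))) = 167024/32977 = 5.06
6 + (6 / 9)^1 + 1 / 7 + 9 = 332 / 21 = 15.81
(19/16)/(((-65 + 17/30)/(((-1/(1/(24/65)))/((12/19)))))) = 1083/100516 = 0.01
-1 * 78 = -78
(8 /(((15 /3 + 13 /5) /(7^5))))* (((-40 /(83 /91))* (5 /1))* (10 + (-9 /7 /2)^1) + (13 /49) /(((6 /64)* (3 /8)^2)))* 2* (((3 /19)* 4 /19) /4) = -597401.97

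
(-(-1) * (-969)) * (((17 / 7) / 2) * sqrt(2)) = -16473 * sqrt(2) / 14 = -1664.02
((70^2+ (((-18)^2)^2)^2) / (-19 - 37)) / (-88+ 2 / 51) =140504559819 / 62804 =2237191.26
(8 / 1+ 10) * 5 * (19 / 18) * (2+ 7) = 855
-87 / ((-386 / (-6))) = -261 / 193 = -1.35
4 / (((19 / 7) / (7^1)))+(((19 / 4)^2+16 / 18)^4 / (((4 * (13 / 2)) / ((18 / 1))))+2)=2471174340537427 / 11800608768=209410.75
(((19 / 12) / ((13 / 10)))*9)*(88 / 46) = 6270 / 299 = 20.97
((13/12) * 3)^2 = 169/16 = 10.56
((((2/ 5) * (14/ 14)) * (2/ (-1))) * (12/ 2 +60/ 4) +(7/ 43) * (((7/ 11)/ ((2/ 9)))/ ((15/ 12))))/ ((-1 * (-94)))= -3885/ 22231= -0.17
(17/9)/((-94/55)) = -935/846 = -1.11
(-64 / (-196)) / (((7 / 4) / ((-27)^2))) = 46656 / 343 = 136.02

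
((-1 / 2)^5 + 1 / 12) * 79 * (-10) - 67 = -5191 / 48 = -108.15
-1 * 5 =-5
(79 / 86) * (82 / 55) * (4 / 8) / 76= 0.01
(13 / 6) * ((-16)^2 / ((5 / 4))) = 6656 / 15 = 443.73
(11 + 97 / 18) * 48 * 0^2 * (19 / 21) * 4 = 0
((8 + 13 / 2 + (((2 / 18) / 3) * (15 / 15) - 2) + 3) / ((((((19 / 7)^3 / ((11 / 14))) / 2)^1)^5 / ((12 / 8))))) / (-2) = -38168560993100461 / 1093041146150985477528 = -0.00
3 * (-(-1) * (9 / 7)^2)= 243 / 49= 4.96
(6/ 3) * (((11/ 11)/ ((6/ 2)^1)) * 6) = 4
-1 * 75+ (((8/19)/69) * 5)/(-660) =-3244727/43263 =-75.00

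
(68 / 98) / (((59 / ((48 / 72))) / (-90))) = -2040 / 2891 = -0.71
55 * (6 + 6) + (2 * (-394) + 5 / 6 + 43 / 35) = -26447 / 210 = -125.94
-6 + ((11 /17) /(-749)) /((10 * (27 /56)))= -1473434 /245565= -6.00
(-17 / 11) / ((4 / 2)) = -17 / 22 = -0.77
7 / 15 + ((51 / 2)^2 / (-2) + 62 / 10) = -7643 / 24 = -318.46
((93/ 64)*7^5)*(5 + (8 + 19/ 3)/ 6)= 69295261/ 384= 180456.41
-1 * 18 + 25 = 7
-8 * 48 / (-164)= 96 / 41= 2.34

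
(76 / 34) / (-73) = -0.03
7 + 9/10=7.90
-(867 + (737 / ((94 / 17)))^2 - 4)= -164601309 / 8836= -18628.49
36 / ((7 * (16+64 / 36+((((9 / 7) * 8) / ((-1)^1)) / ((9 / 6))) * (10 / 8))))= 81 / 145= 0.56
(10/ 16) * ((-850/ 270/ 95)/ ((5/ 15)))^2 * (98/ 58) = 70805/ 6783912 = 0.01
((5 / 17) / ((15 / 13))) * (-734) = -9542 / 51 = -187.10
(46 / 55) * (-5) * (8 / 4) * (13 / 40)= -299 / 110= -2.72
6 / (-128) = -3 / 64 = -0.05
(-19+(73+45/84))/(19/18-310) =-13743/77854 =-0.18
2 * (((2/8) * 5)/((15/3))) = 1/2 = 0.50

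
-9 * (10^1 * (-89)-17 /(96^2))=8202257 /1024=8010.02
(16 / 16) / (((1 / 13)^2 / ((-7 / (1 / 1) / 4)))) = -1183 / 4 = -295.75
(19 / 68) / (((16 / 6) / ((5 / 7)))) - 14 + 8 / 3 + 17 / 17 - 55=-745513 / 11424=-65.26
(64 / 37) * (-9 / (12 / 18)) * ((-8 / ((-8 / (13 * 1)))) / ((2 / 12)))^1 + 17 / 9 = -1819.52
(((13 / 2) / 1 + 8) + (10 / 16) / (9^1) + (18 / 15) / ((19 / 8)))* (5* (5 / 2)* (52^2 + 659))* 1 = 633703.02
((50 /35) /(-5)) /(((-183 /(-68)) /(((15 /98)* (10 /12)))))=-850 /62769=-0.01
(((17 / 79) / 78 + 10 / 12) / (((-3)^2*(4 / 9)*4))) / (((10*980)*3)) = 23 / 12940200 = 0.00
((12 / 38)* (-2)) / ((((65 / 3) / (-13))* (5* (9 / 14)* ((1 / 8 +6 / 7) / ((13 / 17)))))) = 40768 / 444125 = 0.09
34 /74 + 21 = 794 /37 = 21.46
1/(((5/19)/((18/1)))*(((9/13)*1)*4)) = 24.70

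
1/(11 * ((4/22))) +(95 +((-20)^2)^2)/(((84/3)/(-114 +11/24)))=-145419513/224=-649194.25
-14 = -14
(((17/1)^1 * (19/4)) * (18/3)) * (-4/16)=-969/8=-121.12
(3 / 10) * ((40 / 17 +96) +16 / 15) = 12676 / 425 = 29.83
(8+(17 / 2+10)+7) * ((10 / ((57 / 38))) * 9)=2010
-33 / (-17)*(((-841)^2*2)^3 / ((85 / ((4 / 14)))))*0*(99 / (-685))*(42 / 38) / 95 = 0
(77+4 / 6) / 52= 233 / 156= 1.49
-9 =-9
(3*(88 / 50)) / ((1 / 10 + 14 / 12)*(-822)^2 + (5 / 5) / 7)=924 / 149776645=0.00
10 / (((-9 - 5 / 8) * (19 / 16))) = -0.87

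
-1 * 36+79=43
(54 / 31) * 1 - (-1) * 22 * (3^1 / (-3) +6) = 3464 / 31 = 111.74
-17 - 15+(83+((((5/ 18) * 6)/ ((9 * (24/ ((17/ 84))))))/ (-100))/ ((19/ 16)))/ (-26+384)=-14702559497/ 462808080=-31.77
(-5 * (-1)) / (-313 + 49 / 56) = -40 / 2497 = -0.02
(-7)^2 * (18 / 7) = 126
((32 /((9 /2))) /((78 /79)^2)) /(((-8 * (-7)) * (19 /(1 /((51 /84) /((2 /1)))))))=99856 /4421547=0.02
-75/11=-6.82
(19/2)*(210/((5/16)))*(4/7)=3648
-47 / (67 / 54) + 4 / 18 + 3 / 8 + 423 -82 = 1465129 / 4824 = 303.72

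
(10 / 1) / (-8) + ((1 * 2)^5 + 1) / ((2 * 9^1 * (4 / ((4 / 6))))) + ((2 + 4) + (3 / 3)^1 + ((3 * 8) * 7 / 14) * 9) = 2053 / 18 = 114.06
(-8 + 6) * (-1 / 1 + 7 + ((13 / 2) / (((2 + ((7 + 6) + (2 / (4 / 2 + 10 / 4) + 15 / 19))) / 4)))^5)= -85197153704106351 / 2575830818051584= -33.08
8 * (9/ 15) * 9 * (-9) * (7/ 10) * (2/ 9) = -1512/ 25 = -60.48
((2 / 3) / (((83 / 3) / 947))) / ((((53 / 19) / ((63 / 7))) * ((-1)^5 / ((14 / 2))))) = -2267118 / 4399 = -515.37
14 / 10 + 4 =27 / 5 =5.40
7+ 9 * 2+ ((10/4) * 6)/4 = 115/4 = 28.75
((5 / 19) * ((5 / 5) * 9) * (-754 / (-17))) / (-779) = -33930 / 251617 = -0.13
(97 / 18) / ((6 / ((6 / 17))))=97 / 306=0.32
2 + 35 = 37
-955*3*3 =-8595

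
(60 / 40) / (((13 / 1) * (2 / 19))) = 57 / 52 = 1.10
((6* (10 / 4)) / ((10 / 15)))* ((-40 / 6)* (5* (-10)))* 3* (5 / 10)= 11250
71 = 71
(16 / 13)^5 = 1048576 / 371293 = 2.82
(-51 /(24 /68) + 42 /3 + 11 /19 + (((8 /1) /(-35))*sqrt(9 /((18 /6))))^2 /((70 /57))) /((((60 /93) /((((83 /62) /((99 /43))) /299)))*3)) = -754721936291 /5787291510000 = -0.13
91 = 91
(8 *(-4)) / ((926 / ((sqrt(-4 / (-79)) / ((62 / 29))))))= -464 *sqrt(79) / 1133887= -0.00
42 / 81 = 14 / 27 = 0.52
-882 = -882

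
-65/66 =-0.98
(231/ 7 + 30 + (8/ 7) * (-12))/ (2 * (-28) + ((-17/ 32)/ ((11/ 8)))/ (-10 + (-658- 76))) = -11293920/ 12832393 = -0.88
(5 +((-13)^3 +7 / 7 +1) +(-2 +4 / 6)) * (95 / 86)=-312265 / 129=-2420.66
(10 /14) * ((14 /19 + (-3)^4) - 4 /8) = 2205 /38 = 58.03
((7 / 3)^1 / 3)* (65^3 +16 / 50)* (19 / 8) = 913129189 / 1800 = 507293.99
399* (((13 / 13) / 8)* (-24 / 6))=-399 / 2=-199.50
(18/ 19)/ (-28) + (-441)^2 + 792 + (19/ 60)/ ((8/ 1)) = 12466228687/ 63840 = 195273.01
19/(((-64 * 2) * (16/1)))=-19/2048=-0.01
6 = 6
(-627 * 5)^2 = 9828225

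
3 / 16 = 0.19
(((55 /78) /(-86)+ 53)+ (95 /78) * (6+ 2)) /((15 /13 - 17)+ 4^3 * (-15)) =-420829 /6545976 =-0.06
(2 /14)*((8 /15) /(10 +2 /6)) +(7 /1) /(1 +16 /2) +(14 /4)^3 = 3410731 /78120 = 43.66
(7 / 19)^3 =343 / 6859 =0.05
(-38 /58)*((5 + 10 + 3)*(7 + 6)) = -4446 /29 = -153.31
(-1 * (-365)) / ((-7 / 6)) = -2190 / 7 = -312.86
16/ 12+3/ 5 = 1.93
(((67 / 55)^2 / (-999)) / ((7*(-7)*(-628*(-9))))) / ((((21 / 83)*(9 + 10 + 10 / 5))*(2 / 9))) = 372587 / 82019133365400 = 0.00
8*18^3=46656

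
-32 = -32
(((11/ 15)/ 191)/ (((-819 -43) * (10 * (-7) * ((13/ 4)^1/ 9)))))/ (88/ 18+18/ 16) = 0.00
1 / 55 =0.02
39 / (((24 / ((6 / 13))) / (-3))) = -9 / 4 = -2.25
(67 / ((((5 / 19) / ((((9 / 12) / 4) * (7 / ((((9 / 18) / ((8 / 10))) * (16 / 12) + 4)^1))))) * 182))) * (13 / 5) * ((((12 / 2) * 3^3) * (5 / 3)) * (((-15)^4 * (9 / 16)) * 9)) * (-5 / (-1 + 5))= -1268483236875 / 14848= -85431252.48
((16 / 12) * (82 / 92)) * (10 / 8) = 205 / 138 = 1.49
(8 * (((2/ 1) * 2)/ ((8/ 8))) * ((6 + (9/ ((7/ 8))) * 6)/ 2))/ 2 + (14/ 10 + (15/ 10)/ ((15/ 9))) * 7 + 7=39537/ 70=564.81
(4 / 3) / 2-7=-19 / 3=-6.33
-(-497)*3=1491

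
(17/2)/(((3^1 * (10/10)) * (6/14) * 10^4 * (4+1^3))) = 119/900000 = 0.00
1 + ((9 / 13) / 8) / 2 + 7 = 1673 / 208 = 8.04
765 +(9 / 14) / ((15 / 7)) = 7653 / 10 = 765.30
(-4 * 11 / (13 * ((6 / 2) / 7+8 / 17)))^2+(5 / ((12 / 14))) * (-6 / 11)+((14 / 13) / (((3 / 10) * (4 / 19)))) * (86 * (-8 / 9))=-742740947473 / 574659657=-1292.49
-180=-180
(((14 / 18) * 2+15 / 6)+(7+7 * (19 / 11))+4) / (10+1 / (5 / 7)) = 26875 / 11286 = 2.38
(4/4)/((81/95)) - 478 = -476.83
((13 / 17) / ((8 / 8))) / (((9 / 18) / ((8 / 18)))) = 104 / 153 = 0.68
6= 6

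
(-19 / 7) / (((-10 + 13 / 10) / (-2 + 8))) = 380 / 203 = 1.87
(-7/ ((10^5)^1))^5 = -16807/ 10000000000000000000000000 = -0.00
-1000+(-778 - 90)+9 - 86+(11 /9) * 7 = -17428 /9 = -1936.44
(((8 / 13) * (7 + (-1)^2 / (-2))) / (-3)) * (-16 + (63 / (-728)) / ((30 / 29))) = 16727 / 780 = 21.44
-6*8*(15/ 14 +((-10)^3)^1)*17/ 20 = 285294/ 7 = 40756.29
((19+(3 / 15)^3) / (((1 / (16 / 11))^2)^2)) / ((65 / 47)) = 665321472 / 10814375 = 61.52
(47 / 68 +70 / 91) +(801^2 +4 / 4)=567177459 / 884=641603.46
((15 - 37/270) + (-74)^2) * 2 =1482533/135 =10981.73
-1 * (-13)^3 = 2197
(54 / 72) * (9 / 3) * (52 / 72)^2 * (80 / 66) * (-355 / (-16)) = 299975 / 9504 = 31.56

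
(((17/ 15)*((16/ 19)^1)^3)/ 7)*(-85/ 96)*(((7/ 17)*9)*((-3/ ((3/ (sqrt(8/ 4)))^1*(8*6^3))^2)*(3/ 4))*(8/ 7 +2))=187/ 1120047264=0.00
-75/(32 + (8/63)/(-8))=-945/403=-2.34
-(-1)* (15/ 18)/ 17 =5/ 102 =0.05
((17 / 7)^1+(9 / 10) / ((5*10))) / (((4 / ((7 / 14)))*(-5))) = -8563 / 140000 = -0.06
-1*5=-5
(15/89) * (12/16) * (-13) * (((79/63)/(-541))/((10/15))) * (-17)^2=4452045/2696344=1.65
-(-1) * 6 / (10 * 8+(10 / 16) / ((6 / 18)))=48 / 655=0.07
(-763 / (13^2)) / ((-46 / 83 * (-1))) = -63329 / 7774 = -8.15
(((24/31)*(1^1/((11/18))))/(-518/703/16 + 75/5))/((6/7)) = 76608/775093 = 0.10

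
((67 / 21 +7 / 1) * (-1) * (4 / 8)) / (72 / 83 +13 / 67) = -595027 / 123963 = -4.80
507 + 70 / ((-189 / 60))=4363 / 9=484.78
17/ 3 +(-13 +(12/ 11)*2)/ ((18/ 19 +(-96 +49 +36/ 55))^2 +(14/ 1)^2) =2462600606/ 434944479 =5.66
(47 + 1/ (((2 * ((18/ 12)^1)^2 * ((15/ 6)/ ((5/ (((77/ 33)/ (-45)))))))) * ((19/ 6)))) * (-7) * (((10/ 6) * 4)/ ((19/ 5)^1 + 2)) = -356.38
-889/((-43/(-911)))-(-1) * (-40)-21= -812502/43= -18895.40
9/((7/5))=45/7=6.43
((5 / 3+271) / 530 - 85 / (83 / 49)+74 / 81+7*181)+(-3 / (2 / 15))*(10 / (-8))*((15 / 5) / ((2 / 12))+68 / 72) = 1751.06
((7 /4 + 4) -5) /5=3 /20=0.15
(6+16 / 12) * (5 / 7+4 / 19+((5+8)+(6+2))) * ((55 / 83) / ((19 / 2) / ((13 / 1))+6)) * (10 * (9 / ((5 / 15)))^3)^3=9327362422604626857600 / 77273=120706617092705432.14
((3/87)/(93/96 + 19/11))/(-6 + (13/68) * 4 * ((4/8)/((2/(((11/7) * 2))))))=-83776/35364485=-0.00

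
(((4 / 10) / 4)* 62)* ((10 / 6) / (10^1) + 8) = 1519 / 30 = 50.63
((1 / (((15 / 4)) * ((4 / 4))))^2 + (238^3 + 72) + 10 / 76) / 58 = 115265492933 / 495900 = 232436.97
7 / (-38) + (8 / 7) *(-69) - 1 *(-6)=-73.04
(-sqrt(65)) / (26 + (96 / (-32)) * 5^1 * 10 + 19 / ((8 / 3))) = 8 * sqrt(65) / 935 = 0.07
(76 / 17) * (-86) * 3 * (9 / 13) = -176472 / 221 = -798.52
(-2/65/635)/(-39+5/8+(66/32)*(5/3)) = 32/23072725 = 0.00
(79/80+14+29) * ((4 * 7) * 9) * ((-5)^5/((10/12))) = -83136375/2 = -41568187.50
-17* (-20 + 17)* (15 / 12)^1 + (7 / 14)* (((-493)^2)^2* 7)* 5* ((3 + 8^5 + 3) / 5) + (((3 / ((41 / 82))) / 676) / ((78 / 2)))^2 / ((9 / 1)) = 294366100069115943039493 / 43441281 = 6776183696542372.75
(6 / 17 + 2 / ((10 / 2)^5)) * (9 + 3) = 4.24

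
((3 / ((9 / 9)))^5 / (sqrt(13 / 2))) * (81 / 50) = 19683 * sqrt(26) / 650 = 154.41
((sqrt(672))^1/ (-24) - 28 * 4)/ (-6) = sqrt(42)/ 36 + 56/ 3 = 18.85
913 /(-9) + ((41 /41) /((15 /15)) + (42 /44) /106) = -2107939 /20988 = -100.44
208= 208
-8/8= -1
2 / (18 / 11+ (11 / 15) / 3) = 990 / 931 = 1.06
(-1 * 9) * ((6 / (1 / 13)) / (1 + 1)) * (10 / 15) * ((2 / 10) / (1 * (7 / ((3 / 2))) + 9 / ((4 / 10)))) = -1404 / 815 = -1.72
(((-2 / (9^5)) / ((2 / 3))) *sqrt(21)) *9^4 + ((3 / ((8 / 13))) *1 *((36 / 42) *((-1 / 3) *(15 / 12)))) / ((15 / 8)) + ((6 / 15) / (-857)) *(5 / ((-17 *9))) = -sqrt(21) / 3 -1704545 / 1835694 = -2.46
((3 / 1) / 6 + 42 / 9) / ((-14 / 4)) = -31 / 21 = -1.48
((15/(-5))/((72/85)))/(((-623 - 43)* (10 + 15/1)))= 17/79920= 0.00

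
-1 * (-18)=18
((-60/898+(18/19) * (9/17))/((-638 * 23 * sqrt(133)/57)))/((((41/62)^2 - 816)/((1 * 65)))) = 23629759920 * sqrt(133)/23351036021713939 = 0.00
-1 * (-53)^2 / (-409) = 2809 / 409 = 6.87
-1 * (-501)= 501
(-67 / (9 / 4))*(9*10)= -2680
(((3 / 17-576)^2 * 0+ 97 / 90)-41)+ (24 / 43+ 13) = -102029 / 3870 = -26.36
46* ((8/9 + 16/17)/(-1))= -84.18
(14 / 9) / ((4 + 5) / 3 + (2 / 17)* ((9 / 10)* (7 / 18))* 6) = 595 / 1242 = 0.48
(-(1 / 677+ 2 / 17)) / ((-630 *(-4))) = -457 / 9667560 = -0.00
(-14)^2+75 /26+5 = 5301 /26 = 203.88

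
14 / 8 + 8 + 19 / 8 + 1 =105 / 8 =13.12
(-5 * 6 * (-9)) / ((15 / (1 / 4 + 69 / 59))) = 3015 / 118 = 25.55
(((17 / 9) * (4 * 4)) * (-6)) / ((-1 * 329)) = 544 / 987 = 0.55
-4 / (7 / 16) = -64 / 7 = -9.14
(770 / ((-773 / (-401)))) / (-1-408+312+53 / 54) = -3334716 / 801601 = -4.16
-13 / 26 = -1 / 2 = -0.50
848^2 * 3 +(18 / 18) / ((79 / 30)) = 170427678 / 79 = 2157312.38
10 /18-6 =-49 /9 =-5.44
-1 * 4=-4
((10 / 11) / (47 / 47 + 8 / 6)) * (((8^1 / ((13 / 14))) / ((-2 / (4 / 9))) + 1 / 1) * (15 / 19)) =-5350 / 19019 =-0.28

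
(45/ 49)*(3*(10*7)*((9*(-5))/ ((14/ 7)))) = -4339.29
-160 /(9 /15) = -266.67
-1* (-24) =24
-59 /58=-1.02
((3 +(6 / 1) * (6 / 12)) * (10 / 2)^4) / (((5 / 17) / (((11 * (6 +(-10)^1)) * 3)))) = -1683000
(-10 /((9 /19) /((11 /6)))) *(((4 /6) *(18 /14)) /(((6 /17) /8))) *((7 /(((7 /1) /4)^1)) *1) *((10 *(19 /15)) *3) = -21602240 /189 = -114297.57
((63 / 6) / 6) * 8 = 14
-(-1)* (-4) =-4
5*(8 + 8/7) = 320/7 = 45.71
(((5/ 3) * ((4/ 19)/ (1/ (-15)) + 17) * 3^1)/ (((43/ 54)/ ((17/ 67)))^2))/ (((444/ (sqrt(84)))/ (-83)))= -15329851830 * sqrt(21)/ 5835013183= -12.04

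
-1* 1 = -1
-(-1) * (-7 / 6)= -7 / 6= -1.17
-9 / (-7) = 9 / 7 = 1.29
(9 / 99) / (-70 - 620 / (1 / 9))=-0.00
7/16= 0.44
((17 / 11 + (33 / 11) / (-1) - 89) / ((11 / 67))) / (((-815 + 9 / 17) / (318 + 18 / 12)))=724181895 / 3350732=216.13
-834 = -834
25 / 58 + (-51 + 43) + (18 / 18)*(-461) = -27177 / 58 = -468.57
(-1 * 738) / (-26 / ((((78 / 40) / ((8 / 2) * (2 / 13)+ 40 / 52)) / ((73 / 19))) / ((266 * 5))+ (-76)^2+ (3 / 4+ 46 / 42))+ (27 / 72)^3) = -63749252957184 / 4166543003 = -15300.27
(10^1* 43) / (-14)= -215 / 7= -30.71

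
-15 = -15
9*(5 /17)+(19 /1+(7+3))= 538 /17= 31.65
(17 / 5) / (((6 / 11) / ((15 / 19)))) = 187 / 38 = 4.92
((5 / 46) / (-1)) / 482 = -5 / 22172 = -0.00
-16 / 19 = -0.84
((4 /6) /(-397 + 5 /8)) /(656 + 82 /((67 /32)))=-67 /27692343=-0.00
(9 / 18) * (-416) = -208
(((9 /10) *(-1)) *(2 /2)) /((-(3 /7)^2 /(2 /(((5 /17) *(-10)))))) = -3.33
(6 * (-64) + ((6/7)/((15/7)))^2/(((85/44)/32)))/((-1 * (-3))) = -810368/6375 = -127.12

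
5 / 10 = 1 / 2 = 0.50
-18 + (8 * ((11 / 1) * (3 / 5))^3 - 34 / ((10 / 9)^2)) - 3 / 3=563357 / 250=2253.43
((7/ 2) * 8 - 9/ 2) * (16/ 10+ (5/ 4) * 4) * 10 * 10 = 15510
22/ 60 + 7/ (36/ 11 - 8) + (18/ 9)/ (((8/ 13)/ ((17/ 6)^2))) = 233777/ 9360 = 24.98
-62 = -62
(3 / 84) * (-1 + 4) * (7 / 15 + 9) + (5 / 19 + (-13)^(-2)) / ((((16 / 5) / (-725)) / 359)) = -4918969519 / 224770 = -21884.46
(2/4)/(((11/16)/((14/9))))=112/99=1.13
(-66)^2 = 4356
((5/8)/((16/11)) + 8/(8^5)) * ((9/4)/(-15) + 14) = 487797/81920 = 5.95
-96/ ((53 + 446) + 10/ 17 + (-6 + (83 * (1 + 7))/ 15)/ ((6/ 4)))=-73440/ 401701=-0.18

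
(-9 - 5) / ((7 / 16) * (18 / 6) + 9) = -224 / 165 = -1.36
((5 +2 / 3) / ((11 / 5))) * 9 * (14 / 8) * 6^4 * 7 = 4048380 / 11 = 368034.55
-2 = -2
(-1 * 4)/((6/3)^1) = -2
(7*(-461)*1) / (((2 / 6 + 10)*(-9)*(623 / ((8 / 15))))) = 3688 / 124155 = 0.03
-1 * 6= -6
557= 557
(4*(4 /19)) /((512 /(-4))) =-1 /152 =-0.01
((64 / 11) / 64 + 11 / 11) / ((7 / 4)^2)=192 / 539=0.36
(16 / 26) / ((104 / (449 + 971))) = 1420 / 169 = 8.40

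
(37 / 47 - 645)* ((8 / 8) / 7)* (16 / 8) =-60556 / 329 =-184.06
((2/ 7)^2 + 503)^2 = 607671801/ 2401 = 253091.13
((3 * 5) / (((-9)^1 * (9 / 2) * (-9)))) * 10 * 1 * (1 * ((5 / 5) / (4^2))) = 25 / 972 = 0.03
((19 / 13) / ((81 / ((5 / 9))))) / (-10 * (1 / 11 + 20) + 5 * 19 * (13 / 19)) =-209 / 2833623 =-0.00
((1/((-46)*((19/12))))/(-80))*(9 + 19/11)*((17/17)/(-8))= -177/769120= -0.00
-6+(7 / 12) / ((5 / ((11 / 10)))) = -3523 / 600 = -5.87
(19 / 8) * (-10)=-95 / 4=-23.75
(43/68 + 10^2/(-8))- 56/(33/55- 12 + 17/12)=-254913/40732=-6.26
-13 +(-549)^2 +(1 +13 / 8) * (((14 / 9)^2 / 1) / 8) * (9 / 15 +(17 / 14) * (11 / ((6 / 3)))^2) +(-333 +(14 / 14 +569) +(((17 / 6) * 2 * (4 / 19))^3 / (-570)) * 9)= 679310167334293 / 2251946880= 301654.61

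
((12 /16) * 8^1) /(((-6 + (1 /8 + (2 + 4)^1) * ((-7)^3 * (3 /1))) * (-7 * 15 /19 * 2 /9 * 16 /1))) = 57 /1177610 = 0.00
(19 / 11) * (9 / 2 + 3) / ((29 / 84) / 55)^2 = 276507000 / 841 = 328783.59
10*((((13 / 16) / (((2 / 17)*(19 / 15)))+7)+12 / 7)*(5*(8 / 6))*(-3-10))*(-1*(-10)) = -97976125 / 798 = -122777.10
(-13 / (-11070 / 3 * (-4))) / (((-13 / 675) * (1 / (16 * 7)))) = 210 / 41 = 5.12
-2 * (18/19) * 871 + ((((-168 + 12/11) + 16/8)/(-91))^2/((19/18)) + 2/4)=-62699987237/38076038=-1646.70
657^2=431649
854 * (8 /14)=488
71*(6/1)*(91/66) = 587.36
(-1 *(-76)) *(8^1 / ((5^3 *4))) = 152 / 125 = 1.22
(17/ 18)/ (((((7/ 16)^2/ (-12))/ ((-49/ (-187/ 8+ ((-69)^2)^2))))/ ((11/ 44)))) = 17408/ 544010343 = 0.00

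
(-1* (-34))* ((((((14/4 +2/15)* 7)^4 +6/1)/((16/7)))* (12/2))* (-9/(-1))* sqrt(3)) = 40332146942759* sqrt(3)/120000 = 582144397.36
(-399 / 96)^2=17689 / 1024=17.27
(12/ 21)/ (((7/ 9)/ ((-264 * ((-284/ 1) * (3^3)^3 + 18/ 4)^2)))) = -296978489131638600/ 49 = -6060785492482420.41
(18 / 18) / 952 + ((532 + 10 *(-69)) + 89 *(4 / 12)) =-366517 / 2856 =-128.33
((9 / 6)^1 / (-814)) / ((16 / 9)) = -0.00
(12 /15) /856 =0.00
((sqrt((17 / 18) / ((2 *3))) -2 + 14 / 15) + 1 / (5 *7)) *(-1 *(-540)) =-3924 / 7 + 30 *sqrt(51) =-346.33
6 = 6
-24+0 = -24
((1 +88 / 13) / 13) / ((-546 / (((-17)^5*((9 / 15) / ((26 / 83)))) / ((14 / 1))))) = 11902661231 / 55979560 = 212.63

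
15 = 15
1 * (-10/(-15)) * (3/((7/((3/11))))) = 6/77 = 0.08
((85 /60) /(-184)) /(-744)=17 /1642752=0.00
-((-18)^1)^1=18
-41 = -41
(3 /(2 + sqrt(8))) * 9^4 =4076.48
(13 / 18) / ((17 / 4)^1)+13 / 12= 1.25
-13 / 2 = -6.50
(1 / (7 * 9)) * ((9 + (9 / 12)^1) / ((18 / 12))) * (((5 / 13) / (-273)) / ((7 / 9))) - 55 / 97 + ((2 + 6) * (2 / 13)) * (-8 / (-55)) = -55405397 / 142732590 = -0.39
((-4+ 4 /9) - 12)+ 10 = -50 /9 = -5.56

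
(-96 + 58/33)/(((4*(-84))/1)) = 1555/5544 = 0.28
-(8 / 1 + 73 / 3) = -97 / 3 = -32.33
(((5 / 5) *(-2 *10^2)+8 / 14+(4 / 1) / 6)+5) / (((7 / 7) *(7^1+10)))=-4069 / 357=-11.40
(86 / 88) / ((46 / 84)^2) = 3.26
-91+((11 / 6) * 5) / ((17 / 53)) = -62.42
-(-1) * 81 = 81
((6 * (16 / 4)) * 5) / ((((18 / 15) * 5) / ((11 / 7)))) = 220 / 7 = 31.43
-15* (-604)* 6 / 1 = 54360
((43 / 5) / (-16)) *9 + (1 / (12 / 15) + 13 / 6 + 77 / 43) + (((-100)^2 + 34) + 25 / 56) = 724915129 / 72240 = 10034.82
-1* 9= -9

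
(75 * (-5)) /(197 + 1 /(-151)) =-56625 /29746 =-1.90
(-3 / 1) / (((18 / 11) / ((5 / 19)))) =-55 / 114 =-0.48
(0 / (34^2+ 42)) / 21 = 0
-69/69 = -1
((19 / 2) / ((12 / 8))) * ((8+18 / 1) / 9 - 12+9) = -19 / 27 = -0.70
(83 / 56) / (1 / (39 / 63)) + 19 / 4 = 6665 / 1176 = 5.67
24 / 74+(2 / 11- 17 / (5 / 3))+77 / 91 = -8.85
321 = 321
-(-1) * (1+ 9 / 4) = 13 / 4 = 3.25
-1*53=-53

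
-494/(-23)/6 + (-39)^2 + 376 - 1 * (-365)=156325/69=2265.58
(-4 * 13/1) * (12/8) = -78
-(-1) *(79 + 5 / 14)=1111 / 14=79.36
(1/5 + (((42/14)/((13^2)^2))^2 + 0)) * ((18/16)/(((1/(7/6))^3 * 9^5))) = 139897826369/23120680005277920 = 0.00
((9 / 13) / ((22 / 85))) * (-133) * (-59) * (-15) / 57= -1579725 / 286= -5523.51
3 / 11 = 0.27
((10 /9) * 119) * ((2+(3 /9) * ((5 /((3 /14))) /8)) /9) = 63665 /1458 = 43.67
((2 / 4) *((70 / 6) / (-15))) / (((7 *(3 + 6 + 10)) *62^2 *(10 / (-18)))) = 1 / 730360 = 0.00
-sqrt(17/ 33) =-sqrt(561)/ 33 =-0.72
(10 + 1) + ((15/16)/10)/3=353/32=11.03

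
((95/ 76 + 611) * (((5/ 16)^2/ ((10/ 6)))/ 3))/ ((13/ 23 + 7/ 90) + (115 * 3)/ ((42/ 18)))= 88715025/ 1101704704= 0.08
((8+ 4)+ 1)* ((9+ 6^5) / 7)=101205 / 7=14457.86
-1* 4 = -4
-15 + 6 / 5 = -69 / 5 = -13.80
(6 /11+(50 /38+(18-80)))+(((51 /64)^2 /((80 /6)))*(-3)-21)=-2783291201 /34242560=-81.28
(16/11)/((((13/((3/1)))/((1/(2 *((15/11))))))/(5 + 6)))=88/65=1.35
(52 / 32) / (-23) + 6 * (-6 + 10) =4403 / 184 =23.93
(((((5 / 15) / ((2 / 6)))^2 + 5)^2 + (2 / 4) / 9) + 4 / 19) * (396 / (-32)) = -136433 / 304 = -448.79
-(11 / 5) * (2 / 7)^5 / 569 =-352 / 47815915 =-0.00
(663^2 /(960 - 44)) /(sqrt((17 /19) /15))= 25857 * sqrt(4845) /916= 1964.85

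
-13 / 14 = -0.93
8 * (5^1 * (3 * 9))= 1080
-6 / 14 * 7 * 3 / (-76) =9 / 76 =0.12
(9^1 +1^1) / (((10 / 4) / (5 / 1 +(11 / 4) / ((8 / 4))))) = 51 / 2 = 25.50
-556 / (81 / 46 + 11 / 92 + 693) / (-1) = 51152 / 63929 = 0.80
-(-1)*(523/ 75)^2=273529/ 5625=48.63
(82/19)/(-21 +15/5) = -41/171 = -0.24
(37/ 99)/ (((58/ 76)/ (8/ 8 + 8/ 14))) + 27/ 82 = 164621/ 149814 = 1.10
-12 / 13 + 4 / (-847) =-0.93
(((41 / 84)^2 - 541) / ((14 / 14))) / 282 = -3815615 / 1989792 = -1.92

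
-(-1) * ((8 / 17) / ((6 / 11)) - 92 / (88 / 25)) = -28357 / 1122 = -25.27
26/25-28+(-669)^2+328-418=11186101/25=447444.04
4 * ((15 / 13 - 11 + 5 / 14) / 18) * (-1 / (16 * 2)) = 0.07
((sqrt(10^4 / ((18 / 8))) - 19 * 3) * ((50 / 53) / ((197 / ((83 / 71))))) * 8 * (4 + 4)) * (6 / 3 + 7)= 23107200 / 741311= 31.17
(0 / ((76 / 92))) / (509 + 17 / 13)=0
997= 997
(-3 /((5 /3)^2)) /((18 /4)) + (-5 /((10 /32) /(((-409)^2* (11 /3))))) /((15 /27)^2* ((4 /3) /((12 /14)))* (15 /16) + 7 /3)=-476951619666 /135275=-3525792.79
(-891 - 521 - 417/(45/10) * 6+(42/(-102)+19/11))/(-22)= 183885/2057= 89.39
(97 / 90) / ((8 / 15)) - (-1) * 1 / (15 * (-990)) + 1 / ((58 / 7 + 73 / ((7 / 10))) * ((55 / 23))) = 47380139 / 23403600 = 2.02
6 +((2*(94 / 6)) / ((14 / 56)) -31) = 301 / 3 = 100.33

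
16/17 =0.94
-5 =-5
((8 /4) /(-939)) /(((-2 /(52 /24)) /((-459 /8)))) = -663 /5008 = -0.13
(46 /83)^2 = 0.31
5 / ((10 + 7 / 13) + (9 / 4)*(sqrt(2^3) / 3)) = 17810 / 36017 - 2535*sqrt(2) / 36017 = 0.39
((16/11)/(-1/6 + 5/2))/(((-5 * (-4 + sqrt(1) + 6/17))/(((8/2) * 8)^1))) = 8704/5775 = 1.51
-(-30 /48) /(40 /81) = 81 /64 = 1.27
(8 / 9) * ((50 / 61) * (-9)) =-400 / 61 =-6.56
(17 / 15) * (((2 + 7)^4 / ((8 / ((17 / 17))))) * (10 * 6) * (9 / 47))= 1003833 / 94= 10679.07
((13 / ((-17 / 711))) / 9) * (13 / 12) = -13351 / 204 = -65.45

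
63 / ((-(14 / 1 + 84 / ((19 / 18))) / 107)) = -18297 / 254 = -72.04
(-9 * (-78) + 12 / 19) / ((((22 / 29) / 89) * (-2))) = -17228175 / 418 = -41215.73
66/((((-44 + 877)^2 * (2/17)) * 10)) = 33/408170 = 0.00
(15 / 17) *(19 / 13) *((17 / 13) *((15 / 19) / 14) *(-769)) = -173025 / 2366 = -73.13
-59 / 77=-0.77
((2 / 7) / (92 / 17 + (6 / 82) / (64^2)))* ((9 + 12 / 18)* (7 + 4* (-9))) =-4801961984 / 324453423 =-14.80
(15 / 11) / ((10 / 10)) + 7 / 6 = 167 / 66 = 2.53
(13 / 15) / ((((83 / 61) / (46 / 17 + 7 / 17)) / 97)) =4076813 / 21165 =192.62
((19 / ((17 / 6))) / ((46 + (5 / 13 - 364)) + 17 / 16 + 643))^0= 1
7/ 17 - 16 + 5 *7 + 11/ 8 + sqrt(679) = 2827/ 136 + sqrt(679) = 46.84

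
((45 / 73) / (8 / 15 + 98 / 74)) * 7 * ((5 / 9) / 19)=97125 / 1429997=0.07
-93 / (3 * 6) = -31 / 6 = -5.17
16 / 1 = 16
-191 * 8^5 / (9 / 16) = -11126556.44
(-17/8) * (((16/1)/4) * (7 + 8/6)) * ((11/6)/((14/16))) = -9350/63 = -148.41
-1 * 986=-986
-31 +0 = -31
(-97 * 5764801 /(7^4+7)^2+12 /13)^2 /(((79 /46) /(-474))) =-1489709940433503981 /591644025856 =-2517915.97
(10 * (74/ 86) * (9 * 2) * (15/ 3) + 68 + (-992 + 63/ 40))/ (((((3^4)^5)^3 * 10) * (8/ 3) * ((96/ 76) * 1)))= -0.00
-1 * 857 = -857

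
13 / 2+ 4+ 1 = 23 / 2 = 11.50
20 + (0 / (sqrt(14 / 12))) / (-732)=20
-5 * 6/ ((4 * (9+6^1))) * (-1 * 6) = 3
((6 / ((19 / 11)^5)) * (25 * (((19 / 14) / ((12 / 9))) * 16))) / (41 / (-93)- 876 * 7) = -1225451700 / 47297270209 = -0.03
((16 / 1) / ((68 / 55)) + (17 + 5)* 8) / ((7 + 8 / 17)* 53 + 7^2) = 803 / 1891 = 0.42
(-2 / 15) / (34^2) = -1 / 8670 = -0.00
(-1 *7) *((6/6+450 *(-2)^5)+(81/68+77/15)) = 102763703/1020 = 100748.73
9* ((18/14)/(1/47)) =3807/7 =543.86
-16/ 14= -8/ 7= -1.14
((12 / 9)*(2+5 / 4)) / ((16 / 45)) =195 / 16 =12.19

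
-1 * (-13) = 13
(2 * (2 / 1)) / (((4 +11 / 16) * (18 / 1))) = 32 / 675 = 0.05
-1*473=-473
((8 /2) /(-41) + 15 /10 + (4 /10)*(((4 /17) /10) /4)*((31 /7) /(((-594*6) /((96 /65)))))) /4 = 6604702789 /18837819000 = 0.35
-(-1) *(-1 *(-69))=69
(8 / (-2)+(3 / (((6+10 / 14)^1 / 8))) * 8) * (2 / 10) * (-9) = -10404 / 235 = -44.27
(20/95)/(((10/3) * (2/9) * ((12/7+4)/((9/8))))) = 1701/30400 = 0.06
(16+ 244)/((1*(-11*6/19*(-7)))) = 2470/231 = 10.69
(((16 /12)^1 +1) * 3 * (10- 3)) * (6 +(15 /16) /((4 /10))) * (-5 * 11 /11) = -65415 /32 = -2044.22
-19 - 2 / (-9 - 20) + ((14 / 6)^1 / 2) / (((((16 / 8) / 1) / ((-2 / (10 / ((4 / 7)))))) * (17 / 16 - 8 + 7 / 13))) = -10954753 / 578985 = -18.92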